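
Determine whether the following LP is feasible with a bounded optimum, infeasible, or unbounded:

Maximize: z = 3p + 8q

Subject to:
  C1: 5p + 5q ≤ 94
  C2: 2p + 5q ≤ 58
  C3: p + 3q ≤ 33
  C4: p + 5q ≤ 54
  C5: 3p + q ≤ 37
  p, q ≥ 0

Feasible with a bounded optimal solution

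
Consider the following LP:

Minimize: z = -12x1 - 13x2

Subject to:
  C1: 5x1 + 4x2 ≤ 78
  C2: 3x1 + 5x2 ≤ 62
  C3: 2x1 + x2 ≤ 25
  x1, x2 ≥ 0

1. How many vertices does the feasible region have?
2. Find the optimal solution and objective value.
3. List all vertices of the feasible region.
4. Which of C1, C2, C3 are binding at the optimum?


1. 4
2. x1 = 9, x2 = 7, z = -199
3. (0, 0), (12.5, 0), (9, 7), (0, 12.4)
4. C2, C3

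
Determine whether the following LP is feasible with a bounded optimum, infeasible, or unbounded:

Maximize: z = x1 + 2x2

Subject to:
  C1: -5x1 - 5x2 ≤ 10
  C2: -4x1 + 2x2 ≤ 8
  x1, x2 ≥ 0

Unbounded (objective can increase without bound)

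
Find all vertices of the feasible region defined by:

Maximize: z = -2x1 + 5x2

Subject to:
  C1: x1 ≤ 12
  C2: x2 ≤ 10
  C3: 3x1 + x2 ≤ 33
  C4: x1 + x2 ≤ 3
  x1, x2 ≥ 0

(0, 0), (3, 0), (0, 3)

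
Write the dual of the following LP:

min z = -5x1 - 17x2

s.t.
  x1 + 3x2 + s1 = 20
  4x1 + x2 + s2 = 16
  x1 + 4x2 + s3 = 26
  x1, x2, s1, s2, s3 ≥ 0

Primal min cᵀx s.t. Ax ≤ b, x ≥ 0  →  Dual max −bᵀy s.t. Aᵀy ≥ −c, y ≥ 0.

Maximize: z = -20y1 - 16y2 - 26y3

Subject to:
  y1 + 4y2 + y3 ≥ 5
  3y1 + y2 + 4y3 ≥ 17
  y1, y2, y3 ≥ 0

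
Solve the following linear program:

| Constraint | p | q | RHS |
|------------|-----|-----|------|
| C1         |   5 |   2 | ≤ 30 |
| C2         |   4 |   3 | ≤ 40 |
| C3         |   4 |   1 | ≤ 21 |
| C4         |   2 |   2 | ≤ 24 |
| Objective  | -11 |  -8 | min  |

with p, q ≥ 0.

Evaluate the objective at each vertex of the feasible region:
  z(0, 0) = 0
  z(5.25, 0) = -57.75
  z(4, 5) = -84
  z(2, 10) = -102  ←
  z(0, 12) = -96
The minimum is at p = 2, q = 10.

p = 2, q = 10, z = -102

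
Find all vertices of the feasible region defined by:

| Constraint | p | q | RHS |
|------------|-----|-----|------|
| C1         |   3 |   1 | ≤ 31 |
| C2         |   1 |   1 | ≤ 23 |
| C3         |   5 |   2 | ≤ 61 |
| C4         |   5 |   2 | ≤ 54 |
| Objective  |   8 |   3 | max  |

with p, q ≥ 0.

(0, 0), (10.33, 0), (8, 7), (2.667, 20.33), (0, 23)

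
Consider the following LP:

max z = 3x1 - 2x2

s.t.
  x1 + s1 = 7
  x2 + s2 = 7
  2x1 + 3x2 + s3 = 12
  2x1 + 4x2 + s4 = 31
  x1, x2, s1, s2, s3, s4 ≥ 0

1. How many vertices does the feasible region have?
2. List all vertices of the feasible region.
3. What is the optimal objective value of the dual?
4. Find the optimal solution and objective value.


1. 3
2. (0, 0), (6, 0), (0, 4)
3. 18
4. x1 = 6, x2 = 0, z = 18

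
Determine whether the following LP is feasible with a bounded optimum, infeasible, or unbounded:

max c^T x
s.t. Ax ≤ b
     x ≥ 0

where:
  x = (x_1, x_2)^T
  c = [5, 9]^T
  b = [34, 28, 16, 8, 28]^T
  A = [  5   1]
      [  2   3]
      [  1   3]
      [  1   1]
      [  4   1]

Feasible with a bounded optimal solution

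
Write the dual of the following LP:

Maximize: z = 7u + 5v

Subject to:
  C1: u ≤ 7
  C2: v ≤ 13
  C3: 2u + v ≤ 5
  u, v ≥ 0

Primal max cᵀx s.t. Ax ≤ b, x ≥ 0  →  Dual min bᵀy s.t. Aᵀy ≥ c, y ≥ 0.

Minimize: z = 7y1 + 13y2 + 5y3

Subject to:
  y1 + 2y3 ≥ 7
  y2 + y3 ≥ 5
  y1, y2, y3 ≥ 0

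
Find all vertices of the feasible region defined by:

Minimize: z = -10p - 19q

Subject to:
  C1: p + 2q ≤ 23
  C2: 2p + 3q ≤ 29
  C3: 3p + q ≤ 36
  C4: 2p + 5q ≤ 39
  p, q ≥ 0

(0, 0), (12, 0), (11.29, 2.143), (7, 5), (0, 7.8)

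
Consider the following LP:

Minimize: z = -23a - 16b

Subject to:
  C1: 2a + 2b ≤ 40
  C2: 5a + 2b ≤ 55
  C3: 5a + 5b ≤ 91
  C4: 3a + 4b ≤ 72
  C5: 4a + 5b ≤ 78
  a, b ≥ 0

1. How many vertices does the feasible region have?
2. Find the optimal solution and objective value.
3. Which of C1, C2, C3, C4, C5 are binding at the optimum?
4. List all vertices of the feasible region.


1. 4
2. a = 7, b = 10, z = -321
3. C2, C5
4. (0, 0), (11, 0), (7, 10), (0, 15.6)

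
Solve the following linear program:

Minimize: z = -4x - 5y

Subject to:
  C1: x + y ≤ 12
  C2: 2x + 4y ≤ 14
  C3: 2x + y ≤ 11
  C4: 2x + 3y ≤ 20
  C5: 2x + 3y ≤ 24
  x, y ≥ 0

Evaluate the objective at each vertex of the feasible region:
  z(0, 0) = 0
  z(5.5, 0) = -22
  z(5, 1) = -25  ←
  z(0, 3.5) = -17.5
The minimum is at x = 5, y = 1.

x = 5, y = 1, z = -25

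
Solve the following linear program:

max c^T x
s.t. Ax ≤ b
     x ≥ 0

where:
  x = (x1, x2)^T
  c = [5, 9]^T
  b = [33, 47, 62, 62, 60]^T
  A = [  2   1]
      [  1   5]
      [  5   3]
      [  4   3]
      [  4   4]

Evaluate the objective at each vertex of the feasible region:
  z(0, 0) = 0
  z(12.4, 0) = 62
  z(8.5, 6.5) = 101
  z(7, 8) = 107  ←
  z(0, 9.4) = 84.6
The maximum is at x1 = 7, x2 = 8.

x1 = 7, x2 = 8, z = 107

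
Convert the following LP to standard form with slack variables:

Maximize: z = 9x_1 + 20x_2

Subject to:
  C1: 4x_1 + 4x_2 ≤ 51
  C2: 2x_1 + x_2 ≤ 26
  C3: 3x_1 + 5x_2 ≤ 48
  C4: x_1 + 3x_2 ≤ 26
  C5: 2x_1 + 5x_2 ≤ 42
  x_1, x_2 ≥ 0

max z = 9x_1 + 20x_2

s.t.
  4x_1 + 4x_2 + s1 = 51
  2x_1 + x_2 + s2 = 26
  3x_1 + 5x_2 + s3 = 48
  x_1 + 3x_2 + s4 = 26
  2x_1 + 5x_2 + s5 = 42
  x_1, x_2, s1, s2, s3, s4, s5 ≥ 0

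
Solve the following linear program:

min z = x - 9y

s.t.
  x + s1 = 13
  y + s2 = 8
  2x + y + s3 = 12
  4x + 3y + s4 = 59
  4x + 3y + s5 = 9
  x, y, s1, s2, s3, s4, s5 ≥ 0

Evaluate the objective at each vertex of the feasible region:
  z(0, 0) = 0
  z(2.25, 0) = 2.25
  z(0, 3) = -27  ←
The minimum is at x = 0, y = 3.

x = 0, y = 3, z = -27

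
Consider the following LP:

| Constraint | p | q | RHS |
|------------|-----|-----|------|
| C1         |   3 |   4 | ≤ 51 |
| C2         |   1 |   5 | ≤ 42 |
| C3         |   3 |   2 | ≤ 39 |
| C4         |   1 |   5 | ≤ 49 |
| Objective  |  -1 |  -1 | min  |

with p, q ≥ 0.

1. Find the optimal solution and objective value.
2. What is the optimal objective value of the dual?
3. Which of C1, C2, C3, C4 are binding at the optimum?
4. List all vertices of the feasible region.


1. p = 9, q = 6, z = -15
2. -15
3. C1, C3
4. (0, 0), (13, 0), (9, 6), (7.909, 6.818), (0, 8.4)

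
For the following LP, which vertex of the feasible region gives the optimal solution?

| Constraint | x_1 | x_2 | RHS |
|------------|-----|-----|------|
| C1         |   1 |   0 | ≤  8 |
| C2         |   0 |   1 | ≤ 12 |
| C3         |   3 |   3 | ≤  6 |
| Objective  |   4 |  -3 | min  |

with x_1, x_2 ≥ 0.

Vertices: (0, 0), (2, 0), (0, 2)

Evaluate the objective at each vertex of the feasible region:
  z(0, 0) = 0
  z(2, 0) = 8
  z(0, 2) = -6  ←
The minimum is at x_1 = 0, x_2 = 2.

(0, 2)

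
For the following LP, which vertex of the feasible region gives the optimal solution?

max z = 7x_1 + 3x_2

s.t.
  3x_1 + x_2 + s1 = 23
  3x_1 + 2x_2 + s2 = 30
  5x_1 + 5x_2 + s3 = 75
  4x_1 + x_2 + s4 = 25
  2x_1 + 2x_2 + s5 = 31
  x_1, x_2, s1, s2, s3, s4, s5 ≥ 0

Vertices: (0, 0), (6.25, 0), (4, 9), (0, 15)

Evaluate the objective at each vertex of the feasible region:
  z(0, 0) = 0
  z(6.25, 0) = 43.75
  z(4, 9) = 55  ←
  z(0, 15) = 45
The maximum is at x_1 = 4, x_2 = 9.

(4, 9)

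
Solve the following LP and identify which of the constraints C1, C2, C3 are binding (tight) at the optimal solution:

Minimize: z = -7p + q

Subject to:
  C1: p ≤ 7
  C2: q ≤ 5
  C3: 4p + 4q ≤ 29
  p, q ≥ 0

At p = 7, q = 0, compute slack b - a·x for each constraint:
  C1: 7 − 7 = 0  (binding)
  C2: 5 − 0 = 5  (slack)
  C3: 29 − 28 = 1  (slack)

Optimal: p = 7, q = 0
Binding: C1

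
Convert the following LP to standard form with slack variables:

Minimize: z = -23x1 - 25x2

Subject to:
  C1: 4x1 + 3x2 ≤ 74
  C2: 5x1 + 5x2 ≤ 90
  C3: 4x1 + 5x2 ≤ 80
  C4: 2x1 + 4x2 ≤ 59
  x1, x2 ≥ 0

min z = -23x1 - 25x2

s.t.
  4x1 + 3x2 + s1 = 74
  5x1 + 5x2 + s2 = 90
  4x1 + 5x2 + s3 = 80
  2x1 + 4x2 + s4 = 59
  x1, x2, s1, s2, s3, s4 ≥ 0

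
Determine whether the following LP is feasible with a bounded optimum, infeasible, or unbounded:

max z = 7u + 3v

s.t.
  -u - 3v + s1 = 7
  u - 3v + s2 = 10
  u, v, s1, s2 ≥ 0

Unbounded (objective can increase without bound)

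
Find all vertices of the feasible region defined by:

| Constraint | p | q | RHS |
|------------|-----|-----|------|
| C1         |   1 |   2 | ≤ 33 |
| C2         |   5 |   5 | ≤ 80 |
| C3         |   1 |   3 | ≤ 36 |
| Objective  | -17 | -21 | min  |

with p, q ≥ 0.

(0, 0), (16, 0), (6, 10), (0, 12)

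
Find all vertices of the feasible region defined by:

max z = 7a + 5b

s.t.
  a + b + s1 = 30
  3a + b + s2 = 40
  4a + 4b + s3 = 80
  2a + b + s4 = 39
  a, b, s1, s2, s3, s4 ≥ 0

(0, 0), (13.33, 0), (10, 10), (0, 20)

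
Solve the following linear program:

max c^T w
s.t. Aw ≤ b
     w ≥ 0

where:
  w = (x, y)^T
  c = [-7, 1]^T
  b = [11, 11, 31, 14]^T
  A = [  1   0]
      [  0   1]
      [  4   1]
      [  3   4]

Evaluate the objective at each vertex of the feasible region:
  z(0, 0) = 0
  z(4.667, 0) = -32.67
  z(0, 3.5) = 3.5  ←
The maximum is at x = 0, y = 3.5.

x = 0, y = 3.5, z = 3.5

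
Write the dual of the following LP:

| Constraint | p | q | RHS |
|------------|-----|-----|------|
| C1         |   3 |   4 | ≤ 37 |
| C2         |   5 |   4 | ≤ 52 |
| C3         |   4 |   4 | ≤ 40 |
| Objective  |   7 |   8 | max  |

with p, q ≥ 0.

Primal max cᵀx s.t. Ax ≤ b, x ≥ 0  →  Dual min bᵀy s.t. Aᵀy ≥ c, y ≥ 0.

Minimize: z = 37y1 + 52y2 + 40y3

Subject to:
  3y1 + 5y2 + 4y3 ≥ 7
  4y1 + 4y2 + 4y3 ≥ 8
  y1, y2, y3 ≥ 0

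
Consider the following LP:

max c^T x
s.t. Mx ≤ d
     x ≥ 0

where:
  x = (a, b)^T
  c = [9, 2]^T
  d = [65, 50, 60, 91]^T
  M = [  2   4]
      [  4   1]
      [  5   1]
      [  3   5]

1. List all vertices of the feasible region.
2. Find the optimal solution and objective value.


1. (0, 0), (12, 0), (10, 10), (9.643, 11.43), (0, 16.25)
2. a = 10, b = 10, z = 110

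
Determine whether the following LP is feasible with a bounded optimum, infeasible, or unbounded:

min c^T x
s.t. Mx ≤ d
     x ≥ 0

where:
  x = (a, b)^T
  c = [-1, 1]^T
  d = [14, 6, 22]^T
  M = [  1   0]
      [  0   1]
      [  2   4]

Feasible with a bounded optimal solution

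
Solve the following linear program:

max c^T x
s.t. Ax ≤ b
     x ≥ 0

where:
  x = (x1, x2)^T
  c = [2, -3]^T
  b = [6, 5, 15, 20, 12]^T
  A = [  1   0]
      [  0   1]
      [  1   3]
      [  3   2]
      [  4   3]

Evaluate the objective at each vertex of the feasible region:
  z(0, 0) = 0
  z(3, 0) = 6  ←
  z(0, 4) = -12
The maximum is at x1 = 3, x2 = 0.

x1 = 3, x2 = 0, z = 6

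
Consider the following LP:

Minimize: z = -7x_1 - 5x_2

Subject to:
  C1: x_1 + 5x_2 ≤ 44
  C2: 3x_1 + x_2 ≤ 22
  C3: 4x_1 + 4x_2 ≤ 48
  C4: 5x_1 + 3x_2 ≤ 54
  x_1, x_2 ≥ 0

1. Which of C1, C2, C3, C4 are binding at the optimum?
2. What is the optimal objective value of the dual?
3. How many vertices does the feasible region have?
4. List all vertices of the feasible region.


1. C2, C3
2. -70
3. 5
4. (0, 0), (7.333, 0), (5, 7), (4, 8), (0, 8.8)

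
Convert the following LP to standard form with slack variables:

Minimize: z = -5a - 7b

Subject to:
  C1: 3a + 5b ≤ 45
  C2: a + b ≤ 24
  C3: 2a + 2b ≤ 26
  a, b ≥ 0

min z = -5a - 7b

s.t.
  3a + 5b + s1 = 45
  a + b + s2 = 24
  2a + 2b + s3 = 26
  a, b, s1, s2, s3 ≥ 0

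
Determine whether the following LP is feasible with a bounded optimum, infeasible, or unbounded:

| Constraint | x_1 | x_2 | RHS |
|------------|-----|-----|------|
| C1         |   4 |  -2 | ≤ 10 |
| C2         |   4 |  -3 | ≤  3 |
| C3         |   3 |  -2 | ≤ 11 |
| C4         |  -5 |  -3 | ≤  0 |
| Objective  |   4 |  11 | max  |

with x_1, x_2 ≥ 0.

Unbounded (objective can increase without bound)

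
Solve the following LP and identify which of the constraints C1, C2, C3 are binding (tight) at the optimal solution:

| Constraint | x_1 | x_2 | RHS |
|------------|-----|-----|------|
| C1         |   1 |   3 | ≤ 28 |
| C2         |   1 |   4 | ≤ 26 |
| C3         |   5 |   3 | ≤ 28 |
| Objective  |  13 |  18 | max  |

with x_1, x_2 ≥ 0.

At x_1 = 2, x_2 = 6, compute slack b - a·x for each constraint:
  C1: 28 − 20 = 8  (slack)
  C2: 26 − 26 = 0  (binding)
  C3: 28 − 28 = 0  (binding)

Optimal: x_1 = 2, x_2 = 6
Binding: C2, C3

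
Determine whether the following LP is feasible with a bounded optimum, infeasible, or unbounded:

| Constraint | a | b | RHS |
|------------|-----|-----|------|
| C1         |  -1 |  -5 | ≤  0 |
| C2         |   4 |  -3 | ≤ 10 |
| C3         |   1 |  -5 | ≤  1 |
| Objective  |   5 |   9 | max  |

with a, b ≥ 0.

Unbounded (objective can increase without bound)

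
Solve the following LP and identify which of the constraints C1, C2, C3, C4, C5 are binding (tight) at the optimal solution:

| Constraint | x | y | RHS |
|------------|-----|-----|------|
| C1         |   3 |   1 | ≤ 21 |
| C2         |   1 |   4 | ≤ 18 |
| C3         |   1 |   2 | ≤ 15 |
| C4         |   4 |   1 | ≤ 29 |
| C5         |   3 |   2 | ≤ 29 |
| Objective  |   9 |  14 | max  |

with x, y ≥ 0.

At x = 6, y = 3, compute slack b - a·x for each constraint:
  C1: 21 − 21 = 0  (binding)
  C2: 18 − 18 = 0  (binding)
  C3: 15 − 12 = 3  (slack)
  C4: 29 − 27 = 2  (slack)
  C5: 29 − 24 = 5  (slack)

Optimal: x = 6, y = 3
Binding: C1, C2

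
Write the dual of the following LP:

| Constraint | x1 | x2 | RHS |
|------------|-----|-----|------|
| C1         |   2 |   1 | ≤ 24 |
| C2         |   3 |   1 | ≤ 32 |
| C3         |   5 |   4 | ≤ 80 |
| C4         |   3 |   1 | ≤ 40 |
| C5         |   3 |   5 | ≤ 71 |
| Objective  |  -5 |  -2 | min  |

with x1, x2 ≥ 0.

Primal min cᵀx s.t. Ax ≤ b, x ≥ 0  →  Dual max −bᵀy s.t. Aᵀy ≥ −c, y ≥ 0.

Maximize: z = -24y1 - 32y2 - 80y3 - 40y4 - 71y5

Subject to:
  2y1 + 3y2 + 5y3 + 3y4 + 3y5 ≥ 5
  y1 + y2 + 4y3 + y4 + 5y5 ≥ 2
  y1, y2, y3, y4, y5 ≥ 0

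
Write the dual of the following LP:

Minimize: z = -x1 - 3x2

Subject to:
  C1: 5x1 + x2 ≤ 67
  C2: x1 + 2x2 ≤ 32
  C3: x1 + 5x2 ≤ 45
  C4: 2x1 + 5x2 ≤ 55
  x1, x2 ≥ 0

Primal min cᵀx s.t. Ax ≤ b, x ≥ 0  →  Dual max −bᵀy s.t. Aᵀy ≥ −c, y ≥ 0.

Maximize: z = -67y1 - 32y2 - 45y3 - 55y4

Subject to:
  5y1 + y2 + y3 + 2y4 ≥ 1
  y1 + 2y2 + 5y3 + 5y4 ≥ 3
  y1, y2, y3, y4 ≥ 0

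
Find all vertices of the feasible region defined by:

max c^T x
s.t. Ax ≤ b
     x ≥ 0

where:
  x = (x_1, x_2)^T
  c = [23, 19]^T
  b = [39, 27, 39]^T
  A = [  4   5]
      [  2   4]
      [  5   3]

(0, 0), (7.8, 0), (6, 3), (3.5, 5), (0, 6.75)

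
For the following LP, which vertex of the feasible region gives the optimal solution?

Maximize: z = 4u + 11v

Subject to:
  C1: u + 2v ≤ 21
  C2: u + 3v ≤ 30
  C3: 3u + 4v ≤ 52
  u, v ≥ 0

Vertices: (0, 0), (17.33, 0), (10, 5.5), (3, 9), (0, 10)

Evaluate the objective at each vertex of the feasible region:
  z(0, 0) = 0
  z(17.33, 0) = 69.33
  z(10, 5.5) = 100.5
  z(3, 9) = 111  ←
  z(0, 10) = 110
The maximum is at u = 3, v = 9.

(3, 9)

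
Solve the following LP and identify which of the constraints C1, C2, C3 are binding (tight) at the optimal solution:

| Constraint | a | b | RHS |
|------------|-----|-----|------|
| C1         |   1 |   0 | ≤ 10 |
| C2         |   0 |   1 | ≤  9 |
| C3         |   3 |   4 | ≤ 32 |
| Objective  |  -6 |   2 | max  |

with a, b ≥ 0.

At a = 0, b = 8, compute slack b - a·x for each constraint:
  C1: 10 − 0 = 10  (slack)
  C2: 9 − 8 = 1  (slack)
  C3: 32 − 32 = 0  (binding)

Optimal: a = 0, b = 8
Binding: C3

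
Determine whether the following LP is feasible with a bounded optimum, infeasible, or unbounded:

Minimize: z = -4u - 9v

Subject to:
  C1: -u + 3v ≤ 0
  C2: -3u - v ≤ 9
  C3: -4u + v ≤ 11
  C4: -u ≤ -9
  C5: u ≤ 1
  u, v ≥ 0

Infeasible (no feasible solution exists)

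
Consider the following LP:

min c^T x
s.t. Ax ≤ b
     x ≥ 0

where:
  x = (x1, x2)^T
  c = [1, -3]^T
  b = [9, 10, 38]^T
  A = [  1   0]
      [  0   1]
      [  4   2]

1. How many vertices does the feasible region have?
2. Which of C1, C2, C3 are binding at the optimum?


1. 5
2. C2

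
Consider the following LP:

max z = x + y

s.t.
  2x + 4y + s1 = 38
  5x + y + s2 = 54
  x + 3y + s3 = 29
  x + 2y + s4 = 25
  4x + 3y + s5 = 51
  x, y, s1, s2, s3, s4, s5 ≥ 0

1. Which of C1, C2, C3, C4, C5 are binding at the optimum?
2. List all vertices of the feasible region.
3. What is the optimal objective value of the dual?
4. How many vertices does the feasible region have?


1. C1, C5
2. (0, 0), (10.8, 0), (10.09, 3.545), (9, 5), (0, 9.5)
3. 14
4. 5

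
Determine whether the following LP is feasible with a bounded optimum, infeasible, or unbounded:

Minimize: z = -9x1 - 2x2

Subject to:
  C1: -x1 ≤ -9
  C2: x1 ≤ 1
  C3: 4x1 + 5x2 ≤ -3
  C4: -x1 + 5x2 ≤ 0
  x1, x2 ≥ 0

Infeasible (no feasible solution exists)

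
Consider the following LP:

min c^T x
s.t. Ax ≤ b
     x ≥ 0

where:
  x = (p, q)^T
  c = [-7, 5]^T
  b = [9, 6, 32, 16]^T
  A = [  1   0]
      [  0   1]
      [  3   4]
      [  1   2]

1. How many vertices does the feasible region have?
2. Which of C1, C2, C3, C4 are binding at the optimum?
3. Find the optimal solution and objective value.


1. 5
2. C1
3. p = 9, q = 0, z = -63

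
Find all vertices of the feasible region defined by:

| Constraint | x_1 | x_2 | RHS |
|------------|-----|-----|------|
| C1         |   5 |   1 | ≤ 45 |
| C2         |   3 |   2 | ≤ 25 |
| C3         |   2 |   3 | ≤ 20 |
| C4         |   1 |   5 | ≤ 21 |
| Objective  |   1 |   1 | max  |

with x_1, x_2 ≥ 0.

(0, 0), (8.333, 0), (7, 2), (5.286, 3.143), (0, 4.2)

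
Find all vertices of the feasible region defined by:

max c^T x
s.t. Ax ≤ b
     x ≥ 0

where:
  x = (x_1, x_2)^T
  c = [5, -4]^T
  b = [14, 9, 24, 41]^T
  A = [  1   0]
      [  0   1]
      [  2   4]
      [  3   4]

(0, 0), (12, 0), (0, 6)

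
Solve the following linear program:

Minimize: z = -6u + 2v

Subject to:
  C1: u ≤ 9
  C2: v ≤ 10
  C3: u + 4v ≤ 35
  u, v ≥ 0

Evaluate the objective at each vertex of the feasible region:
  z(0, 0) = 0
  z(9, 0) = -54  ←
  z(9, 6.5) = -41
  z(0, 8.75) = 17.5
The minimum is at u = 9, v = 0.

u = 9, v = 0, z = -54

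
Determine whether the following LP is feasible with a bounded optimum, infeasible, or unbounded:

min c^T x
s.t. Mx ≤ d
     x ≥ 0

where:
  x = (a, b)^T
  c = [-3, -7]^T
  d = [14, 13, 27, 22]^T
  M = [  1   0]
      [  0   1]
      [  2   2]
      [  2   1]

Feasible with a bounded optimal solution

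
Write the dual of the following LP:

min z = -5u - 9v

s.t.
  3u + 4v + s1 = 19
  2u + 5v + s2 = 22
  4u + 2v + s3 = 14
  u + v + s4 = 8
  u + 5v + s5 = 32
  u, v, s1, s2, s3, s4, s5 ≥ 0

Primal min cᵀx s.t. Ax ≤ b, x ≥ 0  →  Dual max −bᵀy s.t. Aᵀy ≥ −c, y ≥ 0.

Maximize: z = -19y1 - 22y2 - 14y3 - 8y4 - 32y5

Subject to:
  3y1 + 2y2 + 4y3 + y4 + y5 ≥ 5
  4y1 + 5y2 + 2y3 + y4 + 5y5 ≥ 9
  y1, y2, y3, y4, y5 ≥ 0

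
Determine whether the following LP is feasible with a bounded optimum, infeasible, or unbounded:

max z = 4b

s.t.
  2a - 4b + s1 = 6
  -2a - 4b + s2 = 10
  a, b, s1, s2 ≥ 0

Unbounded (objective can increase without bound)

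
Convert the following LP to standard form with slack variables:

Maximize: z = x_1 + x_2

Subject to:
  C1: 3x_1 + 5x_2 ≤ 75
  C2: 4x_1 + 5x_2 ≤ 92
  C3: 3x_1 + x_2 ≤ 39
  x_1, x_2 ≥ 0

max z = x_1 + x_2

s.t.
  3x_1 + 5x_2 + s1 = 75
  4x_1 + 5x_2 + s2 = 92
  3x_1 + x_2 + s3 = 39
  x_1, x_2, s1, s2, s3 ≥ 0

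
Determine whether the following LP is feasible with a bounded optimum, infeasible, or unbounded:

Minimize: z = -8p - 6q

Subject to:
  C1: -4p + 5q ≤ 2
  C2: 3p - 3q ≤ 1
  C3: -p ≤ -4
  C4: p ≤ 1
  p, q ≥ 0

Infeasible (no feasible solution exists)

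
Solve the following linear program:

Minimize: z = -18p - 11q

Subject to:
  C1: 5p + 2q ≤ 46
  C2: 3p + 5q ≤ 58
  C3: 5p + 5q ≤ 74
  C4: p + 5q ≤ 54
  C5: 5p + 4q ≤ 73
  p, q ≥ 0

Evaluate the objective at each vertex of the feasible region:
  z(0, 0) = 0
  z(9.2, 0) = -165.6
  z(6, 8) = -196  ←
  z(2, 10.4) = -150.4
  z(0, 10.8) = -118.8
The minimum is at p = 6, q = 8.

p = 6, q = 8, z = -196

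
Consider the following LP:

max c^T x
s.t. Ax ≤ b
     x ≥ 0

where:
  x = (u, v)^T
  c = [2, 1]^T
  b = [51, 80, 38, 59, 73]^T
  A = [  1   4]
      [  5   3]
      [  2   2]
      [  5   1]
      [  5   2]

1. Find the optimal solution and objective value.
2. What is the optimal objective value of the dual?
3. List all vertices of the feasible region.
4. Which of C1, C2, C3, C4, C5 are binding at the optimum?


1. u = 10, v = 9, z = 29
2. 29
3. (0, 0), (11.8, 0), (10, 9), (8.333, 10.67), (0, 12.75)
4. C3, C4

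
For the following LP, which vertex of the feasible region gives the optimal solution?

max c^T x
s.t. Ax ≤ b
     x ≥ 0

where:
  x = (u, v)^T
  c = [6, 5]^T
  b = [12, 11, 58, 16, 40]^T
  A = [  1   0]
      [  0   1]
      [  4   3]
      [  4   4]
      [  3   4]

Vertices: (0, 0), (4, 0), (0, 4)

Evaluate the objective at each vertex of the feasible region:
  z(0, 0) = 0
  z(4, 0) = 24  ←
  z(0, 4) = 20
The maximum is at u = 4, v = 0.

(4, 0)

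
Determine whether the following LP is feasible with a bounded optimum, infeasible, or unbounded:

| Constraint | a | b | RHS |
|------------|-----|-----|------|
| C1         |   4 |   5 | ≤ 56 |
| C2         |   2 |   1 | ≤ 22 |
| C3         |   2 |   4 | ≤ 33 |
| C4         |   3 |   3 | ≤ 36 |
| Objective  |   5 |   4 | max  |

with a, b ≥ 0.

Feasible with a bounded optimal solution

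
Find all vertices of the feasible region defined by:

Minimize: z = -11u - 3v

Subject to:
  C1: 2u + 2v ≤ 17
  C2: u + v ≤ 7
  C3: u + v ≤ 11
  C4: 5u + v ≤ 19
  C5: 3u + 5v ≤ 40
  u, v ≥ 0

(0, 0), (3.8, 0), (3, 4), (0, 7)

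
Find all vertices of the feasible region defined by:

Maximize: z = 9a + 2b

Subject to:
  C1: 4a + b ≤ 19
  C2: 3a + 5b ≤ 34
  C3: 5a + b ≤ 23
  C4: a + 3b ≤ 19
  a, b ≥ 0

(0, 0), (4.6, 0), (4, 3), (3.588, 4.647), (1.75, 5.75), (0, 6.333)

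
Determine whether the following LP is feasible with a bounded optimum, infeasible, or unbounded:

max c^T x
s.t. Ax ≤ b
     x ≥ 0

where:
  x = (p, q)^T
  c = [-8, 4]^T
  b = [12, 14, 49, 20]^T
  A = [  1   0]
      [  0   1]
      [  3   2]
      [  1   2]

Feasible with a bounded optimal solution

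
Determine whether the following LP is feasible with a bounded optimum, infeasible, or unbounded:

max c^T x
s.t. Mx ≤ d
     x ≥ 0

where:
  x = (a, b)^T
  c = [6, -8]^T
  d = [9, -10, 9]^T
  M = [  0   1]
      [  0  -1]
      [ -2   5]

Infeasible (no feasible solution exists)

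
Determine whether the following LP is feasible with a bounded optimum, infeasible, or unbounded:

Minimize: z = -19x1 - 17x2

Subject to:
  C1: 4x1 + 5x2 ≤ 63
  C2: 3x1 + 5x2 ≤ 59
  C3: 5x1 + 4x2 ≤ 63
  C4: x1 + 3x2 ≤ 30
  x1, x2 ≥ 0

Feasible with a bounded optimal solution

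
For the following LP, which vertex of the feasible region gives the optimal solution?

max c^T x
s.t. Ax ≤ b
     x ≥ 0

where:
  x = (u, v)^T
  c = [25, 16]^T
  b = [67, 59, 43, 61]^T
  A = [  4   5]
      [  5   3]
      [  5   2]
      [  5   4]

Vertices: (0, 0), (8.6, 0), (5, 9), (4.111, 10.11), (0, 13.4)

Evaluate the objective at each vertex of the feasible region:
  z(0, 0) = 0
  z(8.6, 0) = 215
  z(5, 9) = 269  ←
  z(4.111, 10.11) = 264.6
  z(0, 13.4) = 214.4
The maximum is at u = 5, v = 9.

(5, 9)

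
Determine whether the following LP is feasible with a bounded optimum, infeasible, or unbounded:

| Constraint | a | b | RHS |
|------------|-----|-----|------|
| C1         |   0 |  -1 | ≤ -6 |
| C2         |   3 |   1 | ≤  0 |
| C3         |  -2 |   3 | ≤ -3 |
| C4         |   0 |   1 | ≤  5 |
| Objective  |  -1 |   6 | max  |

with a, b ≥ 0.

Infeasible (no feasible solution exists)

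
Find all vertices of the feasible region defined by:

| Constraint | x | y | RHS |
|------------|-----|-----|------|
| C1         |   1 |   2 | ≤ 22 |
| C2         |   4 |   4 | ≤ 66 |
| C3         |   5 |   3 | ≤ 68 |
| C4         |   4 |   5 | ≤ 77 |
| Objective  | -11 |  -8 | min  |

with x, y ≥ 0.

(0, 0), (13.6, 0), (10, 6), (0, 11)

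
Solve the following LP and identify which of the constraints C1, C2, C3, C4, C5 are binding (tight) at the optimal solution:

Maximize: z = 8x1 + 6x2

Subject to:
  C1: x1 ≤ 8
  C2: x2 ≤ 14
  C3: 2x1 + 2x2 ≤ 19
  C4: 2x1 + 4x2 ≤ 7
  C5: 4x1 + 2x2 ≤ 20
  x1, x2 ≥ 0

At x1 = 3.5, x2 = 0, compute slack b - a·x for each constraint:
  C1: 8 − 3.5 = 4.5  (slack)
  C2: 14 − 0 = 14  (slack)
  C3: 19 − 7 = 12  (slack)
  C4: 7 − 7 = 0  (binding)
  C5: 20 − 14 = 6  (slack)

Optimal: x1 = 3.5, x2 = 0
Binding: C4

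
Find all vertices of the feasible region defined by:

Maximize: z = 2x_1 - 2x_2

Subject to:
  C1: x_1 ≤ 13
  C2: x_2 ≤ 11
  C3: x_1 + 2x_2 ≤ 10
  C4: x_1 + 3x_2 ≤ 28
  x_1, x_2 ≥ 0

(0, 0), (10, 0), (0, 5)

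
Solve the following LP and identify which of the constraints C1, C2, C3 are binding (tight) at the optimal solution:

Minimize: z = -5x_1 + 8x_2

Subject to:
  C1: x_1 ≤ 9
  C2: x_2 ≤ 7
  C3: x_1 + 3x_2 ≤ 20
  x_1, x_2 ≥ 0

At x_1 = 9, x_2 = 0, compute slack b - a·x for each constraint:
  C1: 9 − 9 = 0  (binding)
  C2: 7 − 0 = 7  (slack)
  C3: 20 − 9 = 11  (slack)

Optimal: x_1 = 9, x_2 = 0
Binding: C1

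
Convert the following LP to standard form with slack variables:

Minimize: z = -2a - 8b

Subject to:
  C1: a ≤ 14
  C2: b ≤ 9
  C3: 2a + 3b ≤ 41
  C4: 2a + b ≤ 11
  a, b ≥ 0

min z = -2a - 8b

s.t.
  a + s1 = 14
  b + s2 = 9
  2a + 3b + s3 = 41
  2a + b + s4 = 11
  a, b, s1, s2, s3, s4 ≥ 0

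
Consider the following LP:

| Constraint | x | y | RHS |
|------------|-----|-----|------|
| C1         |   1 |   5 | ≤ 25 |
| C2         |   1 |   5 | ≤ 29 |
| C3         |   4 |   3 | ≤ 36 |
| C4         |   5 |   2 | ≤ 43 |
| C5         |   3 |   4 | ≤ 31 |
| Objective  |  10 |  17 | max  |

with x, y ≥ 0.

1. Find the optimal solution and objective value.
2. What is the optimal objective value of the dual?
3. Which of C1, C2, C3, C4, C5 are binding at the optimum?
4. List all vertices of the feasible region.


1. x = 5, y = 4, z = 118
2. 118
3. C1, C5
4. (0, 0), (8.6, 0), (8.143, 1.143), (7.286, 2.286), (5, 4), (0, 5)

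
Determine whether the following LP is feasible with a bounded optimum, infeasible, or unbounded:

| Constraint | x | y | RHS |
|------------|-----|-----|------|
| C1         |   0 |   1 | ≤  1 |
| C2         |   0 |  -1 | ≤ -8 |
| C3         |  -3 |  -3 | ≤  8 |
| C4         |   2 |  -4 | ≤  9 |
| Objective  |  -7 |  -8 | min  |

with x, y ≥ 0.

Infeasible (no feasible solution exists)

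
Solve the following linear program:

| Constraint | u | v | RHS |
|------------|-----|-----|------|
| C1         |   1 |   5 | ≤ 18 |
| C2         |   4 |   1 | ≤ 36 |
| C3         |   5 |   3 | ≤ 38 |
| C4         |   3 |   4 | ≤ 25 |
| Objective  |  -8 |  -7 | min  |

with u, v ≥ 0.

Evaluate the objective at each vertex of the feasible region:
  z(0, 0) = 0
  z(7.6, 0) = -60.8
  z(7, 1) = -63  ←
  z(4.818, 2.636) = -57
  z(0, 3.6) = -25.2
The minimum is at u = 7, v = 1.

u = 7, v = 1, z = -63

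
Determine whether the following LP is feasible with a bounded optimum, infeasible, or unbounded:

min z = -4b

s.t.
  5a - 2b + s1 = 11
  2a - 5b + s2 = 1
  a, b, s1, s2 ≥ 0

Unbounded (objective can decrease without bound)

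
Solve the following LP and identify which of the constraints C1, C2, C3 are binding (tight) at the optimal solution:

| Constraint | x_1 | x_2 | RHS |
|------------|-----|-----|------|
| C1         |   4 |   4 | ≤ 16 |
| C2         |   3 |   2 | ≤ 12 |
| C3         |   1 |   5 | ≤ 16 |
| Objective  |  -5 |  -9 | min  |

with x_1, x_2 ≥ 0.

At x_1 = 1, x_2 = 3, compute slack b - a·x for each constraint:
  C1: 16 − 16 = 0  (binding)
  C2: 12 − 9 = 3  (slack)
  C3: 16 − 16 = 0  (binding)

Optimal: x_1 = 1, x_2 = 3
Binding: C1, C3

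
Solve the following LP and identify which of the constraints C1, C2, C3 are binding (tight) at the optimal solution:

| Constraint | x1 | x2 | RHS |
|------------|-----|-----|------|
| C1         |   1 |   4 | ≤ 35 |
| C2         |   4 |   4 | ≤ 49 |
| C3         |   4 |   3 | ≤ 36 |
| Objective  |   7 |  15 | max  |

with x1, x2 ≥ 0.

At x1 = 3, x2 = 8, compute slack b - a·x for each constraint:
  C1: 35 − 35 = 0  (binding)
  C2: 49 − 44 = 5  (slack)
  C3: 36 − 36 = 0  (binding)

Optimal: x1 = 3, x2 = 8
Binding: C1, C3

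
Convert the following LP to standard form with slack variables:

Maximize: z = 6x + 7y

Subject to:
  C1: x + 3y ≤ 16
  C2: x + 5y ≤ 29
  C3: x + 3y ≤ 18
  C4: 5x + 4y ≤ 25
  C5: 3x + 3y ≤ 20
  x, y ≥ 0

max z = 6x + 7y

s.t.
  x + 3y + s1 = 16
  x + 5y + s2 = 29
  x + 3y + s3 = 18
  5x + 4y + s4 = 25
  3x + 3y + s5 = 20
  x, y, s1, s2, s3, s4, s5 ≥ 0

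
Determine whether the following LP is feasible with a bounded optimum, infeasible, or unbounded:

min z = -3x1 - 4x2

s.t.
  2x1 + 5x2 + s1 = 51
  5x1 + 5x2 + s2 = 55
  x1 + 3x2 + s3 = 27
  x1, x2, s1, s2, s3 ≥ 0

Feasible with a bounded optimal solution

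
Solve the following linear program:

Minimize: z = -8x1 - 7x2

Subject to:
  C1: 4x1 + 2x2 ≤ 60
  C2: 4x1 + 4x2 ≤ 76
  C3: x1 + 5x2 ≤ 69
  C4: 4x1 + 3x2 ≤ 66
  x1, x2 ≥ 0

Evaluate the objective at each vertex of the feasible region:
  z(0, 0) = 0
  z(15, 0) = -120
  z(12, 6) = -138
  z(9, 10) = -142  ←
  z(6.5, 12.5) = -139.5
  z(0, 13.8) = -96.6
The minimum is at x1 = 9, x2 = 10.

x1 = 9, x2 = 10, z = -142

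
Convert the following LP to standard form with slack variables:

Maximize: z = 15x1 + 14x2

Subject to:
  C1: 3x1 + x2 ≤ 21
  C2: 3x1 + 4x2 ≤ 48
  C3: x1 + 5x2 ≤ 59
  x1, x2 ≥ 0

max z = 15x1 + 14x2

s.t.
  3x1 + x2 + s1 = 21
  3x1 + 4x2 + s2 = 48
  x1 + 5x2 + s3 = 59
  x1, x2, s1, s2, s3 ≥ 0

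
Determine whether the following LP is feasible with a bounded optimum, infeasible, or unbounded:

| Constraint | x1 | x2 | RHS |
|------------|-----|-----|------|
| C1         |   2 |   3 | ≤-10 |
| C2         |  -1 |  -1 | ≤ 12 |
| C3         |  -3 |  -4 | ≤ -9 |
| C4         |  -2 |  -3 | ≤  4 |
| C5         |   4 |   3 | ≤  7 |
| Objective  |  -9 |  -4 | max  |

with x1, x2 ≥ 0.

Infeasible (no feasible solution exists)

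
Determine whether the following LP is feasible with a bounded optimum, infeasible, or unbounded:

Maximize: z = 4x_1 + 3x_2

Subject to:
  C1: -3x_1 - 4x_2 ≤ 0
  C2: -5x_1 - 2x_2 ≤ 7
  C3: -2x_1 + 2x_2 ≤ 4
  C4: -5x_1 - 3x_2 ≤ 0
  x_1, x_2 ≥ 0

Unbounded (objective can increase without bound)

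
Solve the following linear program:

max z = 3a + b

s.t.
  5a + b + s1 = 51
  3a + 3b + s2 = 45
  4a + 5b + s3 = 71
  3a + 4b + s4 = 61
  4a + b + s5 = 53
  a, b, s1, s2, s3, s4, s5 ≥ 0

Evaluate the objective at each vertex of the feasible region:
  z(0, 0) = 0
  z(10.2, 0) = 30.6
  z(9, 6) = 33  ←
  z(4, 11) = 23
  z(0, 14.2) = 14.2
The maximum is at a = 9, b = 6.

a = 9, b = 6, z = 33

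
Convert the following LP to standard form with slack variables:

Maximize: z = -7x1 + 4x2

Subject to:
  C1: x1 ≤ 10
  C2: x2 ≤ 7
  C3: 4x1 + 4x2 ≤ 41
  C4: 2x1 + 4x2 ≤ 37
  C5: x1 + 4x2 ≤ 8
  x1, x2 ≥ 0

max z = -7x1 + 4x2

s.t.
  x1 + s1 = 10
  x2 + s2 = 7
  4x1 + 4x2 + s3 = 41
  2x1 + 4x2 + s4 = 37
  x1 + 4x2 + s5 = 8
  x1, x2, s1, s2, s3, s4, s5 ≥ 0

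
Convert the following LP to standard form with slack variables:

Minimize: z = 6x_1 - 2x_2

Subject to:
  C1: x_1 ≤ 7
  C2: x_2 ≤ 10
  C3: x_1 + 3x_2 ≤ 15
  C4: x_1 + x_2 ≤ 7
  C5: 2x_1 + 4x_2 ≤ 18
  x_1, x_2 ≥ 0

min z = 6x_1 - 2x_2

s.t.
  x_1 + s1 = 7
  x_2 + s2 = 10
  x_1 + 3x_2 + s3 = 15
  x_1 + x_2 + s4 = 7
  2x_1 + 4x_2 + s5 = 18
  x_1, x_2, s1, s2, s3, s4, s5 ≥ 0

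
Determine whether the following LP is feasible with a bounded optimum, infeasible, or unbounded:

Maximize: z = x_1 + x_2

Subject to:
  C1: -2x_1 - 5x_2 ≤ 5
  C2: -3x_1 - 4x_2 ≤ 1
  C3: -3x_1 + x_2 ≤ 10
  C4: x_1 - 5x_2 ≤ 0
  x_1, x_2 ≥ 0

Unbounded (objective can increase without bound)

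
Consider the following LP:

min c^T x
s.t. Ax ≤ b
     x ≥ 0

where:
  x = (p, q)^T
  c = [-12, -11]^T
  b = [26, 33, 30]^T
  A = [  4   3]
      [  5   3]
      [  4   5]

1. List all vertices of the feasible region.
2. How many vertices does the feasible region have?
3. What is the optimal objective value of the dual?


1. (0, 0), (6.5, 0), (5, 2), (0, 6)
2. 4
3. -82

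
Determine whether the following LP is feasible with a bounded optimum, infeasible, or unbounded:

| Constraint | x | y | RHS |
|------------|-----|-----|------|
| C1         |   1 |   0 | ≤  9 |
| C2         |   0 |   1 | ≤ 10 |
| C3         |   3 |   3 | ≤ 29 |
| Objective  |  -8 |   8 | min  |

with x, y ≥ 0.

Feasible with a bounded optimal solution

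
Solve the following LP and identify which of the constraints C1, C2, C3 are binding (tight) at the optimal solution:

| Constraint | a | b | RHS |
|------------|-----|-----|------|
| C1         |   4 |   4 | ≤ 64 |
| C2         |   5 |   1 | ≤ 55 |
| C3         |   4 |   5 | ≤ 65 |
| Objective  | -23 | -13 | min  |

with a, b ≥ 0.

At a = 10, b = 5, compute slack b - a·x for each constraint:
  C1: 64 − 60 = 4  (slack)
  C2: 55 − 55 = 0  (binding)
  C3: 65 − 65 = 0  (binding)

Optimal: a = 10, b = 5
Binding: C2, C3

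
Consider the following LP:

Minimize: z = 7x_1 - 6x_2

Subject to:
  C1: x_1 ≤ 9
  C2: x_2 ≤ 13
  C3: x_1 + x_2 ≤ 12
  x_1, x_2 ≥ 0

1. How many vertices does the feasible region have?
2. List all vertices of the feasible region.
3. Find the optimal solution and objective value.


1. 4
2. (0, 0), (9, 0), (9, 3), (0, 12)
3. x_1 = 0, x_2 = 12, z = -72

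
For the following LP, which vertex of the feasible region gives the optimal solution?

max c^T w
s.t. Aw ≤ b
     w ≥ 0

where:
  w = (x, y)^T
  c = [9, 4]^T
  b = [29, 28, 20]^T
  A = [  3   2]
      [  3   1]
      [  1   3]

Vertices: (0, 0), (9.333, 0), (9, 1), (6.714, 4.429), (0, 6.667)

Evaluate the objective at each vertex of the feasible region:
  z(0, 0) = 0
  z(9.333, 0) = 84
  z(9, 1) = 85  ←
  z(6.714, 4.429) = 78.14
  z(0, 6.667) = 26.67
The maximum is at x = 9, y = 1.

(9, 1)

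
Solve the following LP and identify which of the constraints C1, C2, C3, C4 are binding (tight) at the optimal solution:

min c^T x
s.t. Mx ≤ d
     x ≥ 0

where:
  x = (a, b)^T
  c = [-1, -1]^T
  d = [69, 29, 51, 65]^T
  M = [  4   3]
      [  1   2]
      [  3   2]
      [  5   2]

At a = 9, b = 10, compute slack b - a·x for each constraint:
  C1: 69 − 66 = 3  (slack)
  C2: 29 − 29 = 0  (binding)
  C3: 51 − 47 = 4  (slack)
  C4: 65 − 65 = 0  (binding)

Optimal: a = 9, b = 10
Binding: C2, C4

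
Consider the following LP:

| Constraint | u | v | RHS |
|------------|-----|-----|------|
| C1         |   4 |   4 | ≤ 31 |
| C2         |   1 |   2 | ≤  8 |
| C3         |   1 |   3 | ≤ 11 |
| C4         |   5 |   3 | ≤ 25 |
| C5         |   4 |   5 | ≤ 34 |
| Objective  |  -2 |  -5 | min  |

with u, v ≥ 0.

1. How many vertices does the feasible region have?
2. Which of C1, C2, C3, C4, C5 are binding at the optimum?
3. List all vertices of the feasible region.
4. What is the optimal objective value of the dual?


1. 5
2. C2, C3
3. (0, 0), (5, 0), (3.714, 2.143), (2, 3), (0, 3.667)
4. -19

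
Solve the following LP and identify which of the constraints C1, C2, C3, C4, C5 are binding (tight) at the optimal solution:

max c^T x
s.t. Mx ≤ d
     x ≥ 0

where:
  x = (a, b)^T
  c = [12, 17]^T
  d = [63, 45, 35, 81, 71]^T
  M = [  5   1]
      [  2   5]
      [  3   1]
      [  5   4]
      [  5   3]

At a = 10, b = 5, compute slack b - a·x for each constraint:
  C1: 63 − 55 = 8  (slack)
  C2: 45 − 45 = 0  (binding)
  C3: 35 − 35 = 0  (binding)
  C4: 81 − 70 = 11  (slack)
  C5: 71 − 65 = 6  (slack)

Optimal: a = 10, b = 5
Binding: C2, C3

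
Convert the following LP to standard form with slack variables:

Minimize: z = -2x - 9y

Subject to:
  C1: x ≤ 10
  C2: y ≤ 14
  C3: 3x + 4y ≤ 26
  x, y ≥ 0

min z = -2x - 9y

s.t.
  x + s1 = 10
  y + s2 = 14
  3x + 4y + s3 = 26
  x, y, s1, s2, s3 ≥ 0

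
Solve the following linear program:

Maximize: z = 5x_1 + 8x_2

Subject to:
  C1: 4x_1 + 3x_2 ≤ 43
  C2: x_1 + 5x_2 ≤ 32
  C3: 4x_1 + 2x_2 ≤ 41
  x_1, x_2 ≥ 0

Evaluate the objective at each vertex of the feasible region:
  z(0, 0) = 0
  z(10.25, 0) = 51.25
  z(9.25, 2) = 62.25
  z(7, 5) = 75  ←
  z(0, 6.4) = 51.2
The maximum is at x_1 = 7, x_2 = 5.

x_1 = 7, x_2 = 5, z = 75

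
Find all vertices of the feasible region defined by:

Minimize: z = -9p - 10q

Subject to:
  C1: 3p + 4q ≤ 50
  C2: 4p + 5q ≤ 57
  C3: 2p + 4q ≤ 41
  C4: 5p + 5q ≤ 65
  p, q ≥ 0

(0, 0), (13, 0), (8, 5), (3.833, 8.333), (0, 10.25)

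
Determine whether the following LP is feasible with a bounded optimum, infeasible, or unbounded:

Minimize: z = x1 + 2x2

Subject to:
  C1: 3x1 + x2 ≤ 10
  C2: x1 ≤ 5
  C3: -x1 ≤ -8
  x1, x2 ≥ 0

Infeasible (no feasible solution exists)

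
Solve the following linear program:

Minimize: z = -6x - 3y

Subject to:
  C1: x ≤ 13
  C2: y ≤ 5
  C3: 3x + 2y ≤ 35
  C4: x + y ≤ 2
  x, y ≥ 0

Evaluate the objective at each vertex of the feasible region:
  z(0, 0) = 0
  z(2, 0) = -12  ←
  z(0, 2) = -6
The minimum is at x = 2, y = 0.

x = 2, y = 0, z = -12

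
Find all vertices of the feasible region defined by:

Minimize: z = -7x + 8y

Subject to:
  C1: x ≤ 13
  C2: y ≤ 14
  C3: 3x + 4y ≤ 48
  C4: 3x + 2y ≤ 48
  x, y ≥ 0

(0, 0), (13, 0), (13, 2.25), (0, 12)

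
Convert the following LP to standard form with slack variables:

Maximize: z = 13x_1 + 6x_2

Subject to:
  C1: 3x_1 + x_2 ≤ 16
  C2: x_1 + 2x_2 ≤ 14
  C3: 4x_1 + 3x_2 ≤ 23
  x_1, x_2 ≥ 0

max z = 13x_1 + 6x_2

s.t.
  3x_1 + x_2 + s1 = 16
  x_1 + 2x_2 + s2 = 14
  4x_1 + 3x_2 + s3 = 23
  x_1, x_2, s1, s2, s3 ≥ 0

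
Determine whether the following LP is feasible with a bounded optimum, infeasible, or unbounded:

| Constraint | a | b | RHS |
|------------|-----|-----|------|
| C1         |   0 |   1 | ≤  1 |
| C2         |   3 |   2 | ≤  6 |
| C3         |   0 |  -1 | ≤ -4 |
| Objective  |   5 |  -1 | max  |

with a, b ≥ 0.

Infeasible (no feasible solution exists)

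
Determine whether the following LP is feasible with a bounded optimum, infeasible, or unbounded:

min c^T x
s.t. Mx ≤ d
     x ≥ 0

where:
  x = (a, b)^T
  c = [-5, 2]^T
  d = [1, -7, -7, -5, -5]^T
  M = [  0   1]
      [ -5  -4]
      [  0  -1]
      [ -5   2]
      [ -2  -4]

Infeasible (no feasible solution exists)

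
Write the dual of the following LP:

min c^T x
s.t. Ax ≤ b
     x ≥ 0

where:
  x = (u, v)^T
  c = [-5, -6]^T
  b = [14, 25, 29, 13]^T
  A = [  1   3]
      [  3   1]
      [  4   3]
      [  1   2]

Primal min cᵀx s.t. Ax ≤ b, x ≥ 0  →  Dual max −bᵀy s.t. Aᵀy ≥ −c, y ≥ 0.

Maximize: z = -14y1 - 25y2 - 29y3 - 13y4

Subject to:
  y1 + 3y2 + 4y3 + y4 ≥ 5
  3y1 + y2 + 3y3 + 2y4 ≥ 6
  y1, y2, y3, y4 ≥ 0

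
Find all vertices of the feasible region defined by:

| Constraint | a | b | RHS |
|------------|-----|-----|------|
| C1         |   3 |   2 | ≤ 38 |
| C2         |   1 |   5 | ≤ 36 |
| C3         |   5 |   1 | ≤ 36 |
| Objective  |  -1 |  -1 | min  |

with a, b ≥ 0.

(0, 0), (7.2, 0), (6, 6), (0, 7.2)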